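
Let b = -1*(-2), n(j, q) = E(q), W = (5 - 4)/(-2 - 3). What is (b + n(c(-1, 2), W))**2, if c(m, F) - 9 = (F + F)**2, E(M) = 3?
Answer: 25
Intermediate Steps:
W = -1/5 (W = 1/(-5) = 1*(-1/5) = -1/5 ≈ -0.20000)
c(m, F) = 9 + 4*F**2 (c(m, F) = 9 + (F + F)**2 = 9 + (2*F)**2 = 9 + 4*F**2)
n(j, q) = 3
b = 2
(b + n(c(-1, 2), W))**2 = (2 + 3)**2 = 5**2 = 25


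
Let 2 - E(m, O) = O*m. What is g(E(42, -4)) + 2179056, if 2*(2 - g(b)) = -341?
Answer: 4358457/2 ≈ 2.1792e+6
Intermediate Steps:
E(m, O) = 2 - O*m
g(b) = 345/2 (g(b) = 2 - 1/2*(-341) = 2 + 341/2 = 345/2)
g(E(42, -4)) + 2179056 = 345/2 + 2179056 = 4358457/2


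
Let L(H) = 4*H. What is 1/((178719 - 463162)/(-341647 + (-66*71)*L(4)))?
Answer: 416623/284443 ≈ 1.4647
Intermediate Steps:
1/((178719 - 463162)/(-341647 + (-66*71)*L(4))) = 1/((178719 - 463162)/(-341647 + (-66*71)*(4*4))) = 1/(-284443/(-341647 - 4686*16)) = 1/(-284443/(-341647 - 74976)) = 1/(-284443/(-416623)) = 1/(-284443*(-1/416623)) = 1/(284443/416623) = 416623/284443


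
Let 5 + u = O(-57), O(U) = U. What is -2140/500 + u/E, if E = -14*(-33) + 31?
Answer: -54301/12325 ≈ -4.4058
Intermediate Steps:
E = 493 (E = 462 + 31 = 493)
u = -62 (u = -5 - 57 = -62)
-2140/500 + u/E = -2140/500 - 62/493 = -2140*1/500 - 62*1/493 = -107/25 - 62/493 = -54301/12325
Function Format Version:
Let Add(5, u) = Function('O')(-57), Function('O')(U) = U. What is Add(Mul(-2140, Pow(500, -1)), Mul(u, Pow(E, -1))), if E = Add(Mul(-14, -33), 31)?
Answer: Rational(-54301, 12325) ≈ -4.4058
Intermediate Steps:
E = 493 (E = Add(462, 31) = 493)
u = -62 (u = Add(-5, -57) = -62)
Add(Mul(-2140, Pow(500, -1)), Mul(u, Pow(E, -1))) = Add(Mul(-2140, Pow(500, -1)), Mul(-62, Pow(493, -1))) = Add(Mul(-2140, Rational(1, 500)), Mul(-62, Rational(1, 493))) = Add(Rational(-107, 25), Rational(-62, 493)) = Rational(-54301, 12325)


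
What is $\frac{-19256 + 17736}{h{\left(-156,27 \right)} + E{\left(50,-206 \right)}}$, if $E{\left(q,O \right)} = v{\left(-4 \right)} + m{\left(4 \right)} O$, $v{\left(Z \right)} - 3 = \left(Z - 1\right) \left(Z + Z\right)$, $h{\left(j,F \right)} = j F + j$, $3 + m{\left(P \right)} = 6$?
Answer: $\frac{1520}{4943} \approx 0.30751$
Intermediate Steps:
$m{\left(P \right)} = 3$ ($m{\left(P \right)} = -3 + 6 = 3$)
$h{\left(j,F \right)} = j + F j$ ($h{\left(j,F \right)} = F j + j = j + F j$)
$v{\left(Z \right)} = 3 + 2 Z \left(-1 + Z\right)$ ($v{\left(Z \right)} = 3 + \left(Z - 1\right) \left(Z + Z\right) = 3 + \left(-1 + Z\right) 2 Z = 3 + 2 Z \left(-1 + Z\right)$)
$E{\left(q,O \right)} = 43 + 3 O$ ($E{\left(q,O \right)} = \left(3 - -8 + 2 \left(-4\right)^{2}\right) + 3 O = \left(3 + 8 + 2 \cdot 16\right) + 3 O = \left(3 + 8 + 32\right) + 3 O = 43 + 3 O$)
$\frac{-19256 + 17736}{h{\left(-156,27 \right)} + E{\left(50,-206 \right)}} = \frac{-19256 + 17736}{- 156 \left(1 + 27\right) + \left(43 + 3 \left(-206\right)\right)} = - \frac{1520}{\left(-156\right) 28 + \left(43 - 618\right)} = - \frac{1520}{-4368 - 575} = - \frac{1520}{-4943} = \left(-1520\right) \left(- \frac{1}{4943}\right) = \frac{1520}{4943}$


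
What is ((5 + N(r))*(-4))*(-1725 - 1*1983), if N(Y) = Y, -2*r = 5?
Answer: 37080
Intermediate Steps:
r = -5/2 (r = -½*5 = -5/2 ≈ -2.5000)
((5 + N(r))*(-4))*(-1725 - 1*1983) = ((5 - 5/2)*(-4))*(-1725 - 1*1983) = ((5/2)*(-4))*(-1725 - 1983) = -10*(-3708) = 37080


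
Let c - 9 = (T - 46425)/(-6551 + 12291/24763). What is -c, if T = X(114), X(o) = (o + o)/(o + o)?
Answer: -1304744305/81105061 ≈ -16.087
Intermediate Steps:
X(o) = 1 (X(o) = (2*o)/((2*o)) = (2*o)*(1/(2*o)) = 1)
T = 1
c = 1304744305/81105061 (c = 9 + (1 - 46425)/(-6551 + 12291/24763) = 9 - 46424/(-6551 + 12291*(1/24763)) = 9 - 46424/(-6551 + 12291/24763) = 9 - 46424/(-162210122/24763) = 9 - 46424*(-24763/162210122) = 9 + 574798756/81105061 = 1304744305/81105061 ≈ 16.087)
-c = -1*1304744305/81105061 = -1304744305/81105061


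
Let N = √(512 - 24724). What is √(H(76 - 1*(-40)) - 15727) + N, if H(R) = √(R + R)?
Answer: √(-15727 + 2*√58) + 2*I*√6053 ≈ 280.95*I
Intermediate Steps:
H(R) = √2*√R (H(R) = √(2*R) = √2*√R)
N = 2*I*√6053 (N = √(-24212) = 2*I*√6053 ≈ 155.6*I)
√(H(76 - 1*(-40)) - 15727) + N = √(√2*√(76 - 1*(-40)) - 15727) + 2*I*√6053 = √(√2*√(76 + 40) - 15727) + 2*I*√6053 = √(√2*√116 - 15727) + 2*I*√6053 = √(√2*(2*√29) - 15727) + 2*I*√6053 = √(2*√58 - 15727) + 2*I*√6053 = √(-15727 + 2*√58) + 2*I*√6053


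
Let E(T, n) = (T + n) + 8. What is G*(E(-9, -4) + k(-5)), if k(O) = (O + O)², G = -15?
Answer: -1425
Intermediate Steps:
E(T, n) = 8 + T + n
k(O) = 4*O² (k(O) = (2*O)² = 4*O²)
G*(E(-9, -4) + k(-5)) = -15*((8 - 9 - 4) + 4*(-5)²) = -15*(-5 + 4*25) = -15*(-5 + 100) = -15*95 = -1425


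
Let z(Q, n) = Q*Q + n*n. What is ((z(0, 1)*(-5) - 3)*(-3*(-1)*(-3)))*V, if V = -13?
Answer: -936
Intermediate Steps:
z(Q, n) = Q² + n²
((z(0, 1)*(-5) - 3)*(-3*(-1)*(-3)))*V = (((0² + 1²)*(-5) - 3)*(-3*(-1)*(-3)))*(-13) = (((0 + 1)*(-5) - 3)*(3*(-3)))*(-13) = ((1*(-5) - 3)*(-9))*(-13) = ((-5 - 3)*(-9))*(-13) = -8*(-9)*(-13) = 72*(-13) = -936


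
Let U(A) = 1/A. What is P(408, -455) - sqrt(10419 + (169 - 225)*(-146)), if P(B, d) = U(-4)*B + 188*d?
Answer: -85642 - sqrt(18595) ≈ -85778.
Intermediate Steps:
P(B, d) = 188*d - B/4 (P(B, d) = B/(-4) + 188*d = -B/4 + 188*d = 188*d - B/4)
P(408, -455) - sqrt(10419 + (169 - 225)*(-146)) = (188*(-455) - 1/4*408) - sqrt(10419 + (169 - 225)*(-146)) = (-85540 - 102) - sqrt(10419 - 56*(-146)) = -85642 - sqrt(10419 + 8176) = -85642 - sqrt(18595)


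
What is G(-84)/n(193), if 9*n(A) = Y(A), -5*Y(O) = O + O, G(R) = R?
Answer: 1890/193 ≈ 9.7927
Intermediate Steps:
Y(O) = -2*O/5 (Y(O) = -(O + O)/5 = -2*O/5)
n(A) = -2*A/45 (n(A) = (-2*A/5)/9 = -2*A/45)
G(-84)/n(193) = -84/((-2/45*193)) = -84/(-386/45) = -84*(-45/386) = 1890/193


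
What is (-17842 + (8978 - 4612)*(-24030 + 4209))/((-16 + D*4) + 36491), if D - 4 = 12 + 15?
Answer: -86556328/36599 ≈ -2365.0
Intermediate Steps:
D = 31 (D = 4 + (12 + 15) = 4 + 27 = 31)
(-17842 + (8978 - 4612)*(-24030 + 4209))/((-16 + D*4) + 36491) = (-17842 + (8978 - 4612)*(-24030 + 4209))/((-16 + 31*4) + 36491) = (-17842 + 4366*(-19821))/((-16 + 124) + 36491) = (-17842 - 86538486)/(108 + 36491) = -86556328/36599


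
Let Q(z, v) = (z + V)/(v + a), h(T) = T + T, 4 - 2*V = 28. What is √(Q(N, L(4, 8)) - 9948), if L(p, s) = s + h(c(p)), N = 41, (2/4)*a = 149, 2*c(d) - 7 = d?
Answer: I*√999655379/317 ≈ 99.739*I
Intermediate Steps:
V = -12 (V = 2 - ½*28 = 2 - 14 = -12)
c(d) = 7/2 + d/2
a = 298 (a = 2*149 = 298)
h(T) = 2*T
L(p, s) = 7 + p + s (L(p, s) = s + 2*(7/2 + p/2) = s + (7 + p) = 7 + p + s)
Q(z, v) = (-12 + z)/(298 + v) (Q(z, v) = (z - 12)/(v + 298) = (-12 + z)/(298 + v))
√(Q(N, L(4, 8)) - 9948) = √((-12 + 41)/(298 + (7 + 4 + 8)) - 9948) = √(29/(298 + 19) - 9948) = √(29/317 - 9948) = √(-3153487/317) = I*√999655379/317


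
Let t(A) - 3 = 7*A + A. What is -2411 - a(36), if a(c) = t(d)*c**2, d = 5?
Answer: -58139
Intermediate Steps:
t(A) = 3 + 8*A (t(A) = 3 + (7*A + A) = 3 + 8*A)
a(c) = 43*c**2 (a(c) = (3 + 8*5)*c**2 = (3 + 40)*c**2 = 43*c**2)
-2411 - a(36) = -2411 - 43*36**2 = -2411 - 43*1296 = -2411 - 1*55728 = -2411 - 55728 = -58139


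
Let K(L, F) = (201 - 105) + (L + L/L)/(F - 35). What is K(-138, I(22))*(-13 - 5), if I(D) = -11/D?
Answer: -127620/71 ≈ -1797.5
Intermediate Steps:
K(L, F) = 96 + (1 + L)/(-35 + F) (K(L, F) = 96 + (L + 1)/(-35 + F) = 96 + (1 + L)/(-35 + F))
K(-138, I(22))*(-13 - 5) = ((-3359 - 138 + 96*(-11/22))/(-35 - 11/22))*(-13 - 5) = ((-3359 - 138 + 96*(-11*1/22))/(-35 - 11*1/22))*(-18) = ((-3359 - 138 + 96*(-1/2))/(-35 - 1/2))*(-18) = ((-3359 - 138 - 48)/(-71/2))*(-18) = -2/71*(-3545)*(-18) = (7090/71)*(-18) = -127620/71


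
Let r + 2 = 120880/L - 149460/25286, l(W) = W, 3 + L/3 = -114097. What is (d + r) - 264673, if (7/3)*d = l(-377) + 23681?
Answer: -1172593862851/4603935 ≈ -2.5469e+5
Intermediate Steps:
L = -342300 (L = -9 + 3*(-114097) = -9 - 342291 = -342300)
d = 69912/7 (d = 3*(-377 + 23681)/7 = (3/7)*23304 = 69912/7 ≈ 9987.4)
r = -38046556/4603935 (r = -2 + (120880/(-342300) - 149460/25286) = -2 + (120880*(-1/342300) - 149460*1/25286) = -2 + (-6044/17115 - 1590/269) = -2 - 28838686/4603935 = -38046556/4603935 ≈ -8.2639)
(d + r) - 264673 = (69912/7 - 38046556/4603935) - 264673 = 45943425404/4603935 - 264673 = -1172593862851/4603935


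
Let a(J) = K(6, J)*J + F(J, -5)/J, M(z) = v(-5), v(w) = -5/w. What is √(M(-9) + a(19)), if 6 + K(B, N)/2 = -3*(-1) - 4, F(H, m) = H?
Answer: 2*I*√66 ≈ 16.248*I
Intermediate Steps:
M(z) = 1 (M(z) = -5/(-5) = -5*(-⅕) = 1)
K(B, N) = -14 (K(B, N) = -12 + 2*(-3*(-1) - 4) = -12 + 2*(3 - 4) = -12 + 2*(-1) = -12 - 2 = -14)
a(J) = 1 - 14*J (a(J) = -14*J + J/J = -14*J + 1 = 1 - 14*J)
√(M(-9) + a(19)) = √(1 + (1 - 14*19)) = √(1 + (1 - 266)) = √(1 - 265) = √(-264) = 2*I*√66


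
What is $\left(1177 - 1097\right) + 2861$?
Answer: $2941$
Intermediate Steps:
$\left(1177 - 1097\right) + 2861 = 80 + 2861 = 2941$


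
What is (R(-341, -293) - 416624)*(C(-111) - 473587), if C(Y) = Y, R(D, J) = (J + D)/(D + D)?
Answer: 67297548680966/341 ≈ 1.9735e+11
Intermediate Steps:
R(D, J) = (D + J)/(2*D) (R(D, J) = (D + J)/((2*D)) = (D + J)*(1/(2*D)) = (D + J)/(2*D))
(R(-341, -293) - 416624)*(C(-111) - 473587) = ((½)*(-341 - 293)/(-341) - 416624)*(-111 - 473587) = ((½)*(-1/341)*(-634) - 416624)*(-473698) = (317/341 - 416624)*(-473698) = -142068467/341*(-473698) = 67297548680966/341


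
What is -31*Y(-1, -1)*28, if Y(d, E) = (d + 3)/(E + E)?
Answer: 868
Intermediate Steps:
Y(d, E) = (3 + d)/(2*E) (Y(d, E) = (3 + d)/((2*E)) = (3 + d)*(1/(2*E)) = (3 + d)/(2*E))
-31*Y(-1, -1)*28 = -31*(3 - 1)/(2*(-1))*28 = -31*(-1)*2/2*28 = -31*(-1)*28 = 31*28 = 868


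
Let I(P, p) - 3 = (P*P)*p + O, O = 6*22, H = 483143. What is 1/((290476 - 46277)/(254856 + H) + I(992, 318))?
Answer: 737999/230943862717712 ≈ 3.1956e-9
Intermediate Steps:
O = 132
I(P, p) = 135 + p*P² (I(P, p) = 3 + ((P*P)*p + 132) = 3 + (P²*p + 132) = 3 + (p*P² + 132) = 3 + (132 + p*P²) = 135 + p*P²)
1/((290476 - 46277)/(254856 + H) + I(992, 318)) = 1/((290476 - 46277)/(254856 + 483143) + (135 + 318*992²)) = 1/(244199/737999 + (135 + 318*984064)) = 1/(244199*(1/737999) + (135 + 312932352)) = 1/(244199/737999 + 312932487) = 1/(230943862717712/737999) = 737999/230943862717712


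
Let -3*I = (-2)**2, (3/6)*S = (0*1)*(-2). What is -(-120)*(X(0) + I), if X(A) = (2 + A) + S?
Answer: 80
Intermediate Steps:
S = 0 (S = 2*((0*1)*(-2)) = 2*(0*(-2)) = 2*0 = 0)
X(A) = 2 + A (X(A) = (2 + A) + 0 = 2 + A)
I = -4/3 (I = -1/3*(-2)**2 = -1/3*4 = -4/3 ≈ -1.3333)
-(-120)*(X(0) + I) = -(-120)*((2 + 0) - 4/3) = -(-120)*(2 - 4/3) = -(-120)*2/3 = -10*(-8) = 80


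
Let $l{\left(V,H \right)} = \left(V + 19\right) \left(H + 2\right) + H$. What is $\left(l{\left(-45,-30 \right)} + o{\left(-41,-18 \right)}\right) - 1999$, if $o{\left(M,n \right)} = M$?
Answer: $-1342$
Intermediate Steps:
$l{\left(V,H \right)} = H + \left(2 + H\right) \left(19 + V\right)$ ($l{\left(V,H \right)} = \left(19 + V\right) \left(2 + H\right) + H = \left(2 + H\right) \left(19 + V\right) + H = H + \left(2 + H\right) \left(19 + V\right)$)
$\left(l{\left(-45,-30 \right)} + o{\left(-41,-18 \right)}\right) - 1999 = \left(\left(38 + 2 \left(-45\right) + 20 \left(-30\right) - -1350\right) - 41\right) - 1999 = \left(\left(38 - 90 - 600 + 1350\right) - 41\right) - 1999 = \left(698 - 41\right) - 1999 = 657 - 1999 = -1342$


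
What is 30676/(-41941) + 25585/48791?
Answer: -423652231/2046343331 ≈ -0.20703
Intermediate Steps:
30676/(-41941) + 25585/48791 = 30676*(-1/41941) + 25585*(1/48791) = -30676/41941 + 25585/48791 = -423652231/2046343331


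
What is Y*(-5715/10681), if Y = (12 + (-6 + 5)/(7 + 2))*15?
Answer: -1019175/10681 ≈ -95.419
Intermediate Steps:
Y = 535/3 (Y = (12 - 1/9)*15 = (12 - 1*⅑)*15 = (12 - ⅑)*15 = (107/9)*15 = 535/3 ≈ 178.33)
Y*(-5715/10681) = 535*(-5715/10681)/3 = 535*(-5715*1/10681)/3 = (535/3)*(-5715/10681) = -1019175/10681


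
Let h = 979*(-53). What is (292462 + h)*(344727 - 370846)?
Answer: -6283578425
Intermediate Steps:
h = -51887
(292462 + h)*(344727 - 370846) = (292462 - 51887)*(344727 - 370846) = 240575*(-26119) = -6283578425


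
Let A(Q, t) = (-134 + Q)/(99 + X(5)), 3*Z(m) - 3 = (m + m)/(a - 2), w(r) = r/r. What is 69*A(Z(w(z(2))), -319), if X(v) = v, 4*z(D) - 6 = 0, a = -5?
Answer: -4945/56 ≈ -88.304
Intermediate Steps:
z(D) = 3/2 (z(D) = 3/2 + (¼)*0 = 3/2 + 0 = 3/2)
w(r) = 1
Z(m) = 1 - 2*m/21 (Z(m) = 1 + ((m + m)/(-5 - 2))/3 = 1 + ((2*m)/(-7))/3 = 1 + ((2*m)*(-⅐))/3 = 1 + (-2*m/7)/3 = 1 - 2*m/21)
A(Q, t) = -67/52 + Q/104 (A(Q, t) = (-134 + Q)/(99 + 5) = (-134 + Q)/104 = (-134 + Q)*(1/104) = -67/52 + Q/104)
69*A(Z(w(z(2))), -319) = 69*(-67/52 + (1 - 2/21*1)/104) = 69*(-67/52 + (1 - 2/21)/104) = 69*(-67/52 + (1/104)*(19/21)) = 69*(-67/52 + 19/2184) = 69*(-215/168) = -4945/56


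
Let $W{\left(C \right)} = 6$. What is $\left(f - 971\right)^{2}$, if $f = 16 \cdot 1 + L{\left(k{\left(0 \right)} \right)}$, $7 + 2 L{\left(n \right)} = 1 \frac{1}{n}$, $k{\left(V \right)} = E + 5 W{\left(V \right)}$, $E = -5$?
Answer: $\frac{574177444}{625} \approx 9.1868 \cdot 10^{5}$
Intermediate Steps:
$k{\left(V \right)} = 25$ ($k{\left(V \right)} = -5 + 5 \cdot 6 = -5 + 30 = 25$)
$L{\left(n \right)} = - \frac{7}{2} + \frac{1}{2 n}$ ($L{\left(n \right)} = - \frac{7}{2} + \frac{1 \frac{1}{n}}{2} = - \frac{7}{2} + \frac{1}{2 n}$)
$f = \frac{313}{25}$ ($f = 16 \cdot 1 + \frac{1 - 175}{2 \cdot 25} = 16 + \frac{1}{2} \cdot \frac{1}{25} \left(1 - 175\right) = 16 + \frac{1}{2} \cdot \frac{1}{25} \left(-174\right) = 16 - \frac{87}{25} = \frac{313}{25} \approx 12.52$)
$\left(f - 971\right)^{2} = \left(\frac{313}{25} - 971\right)^{2} = \left(- \frac{23962}{25}\right)^{2} = \frac{574177444}{625}$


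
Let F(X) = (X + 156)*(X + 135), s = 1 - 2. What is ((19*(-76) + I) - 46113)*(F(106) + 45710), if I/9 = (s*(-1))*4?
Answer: -5172755892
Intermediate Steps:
s = -1
I = 36 (I = 9*(-1*(-1)*4) = 9*(1*4) = 9*4 = 36)
F(X) = (135 + X)*(156 + X) (F(X) = (156 + X)*(135 + X) = (135 + X)*(156 + X))
((19*(-76) + I) - 46113)*(F(106) + 45710) = ((19*(-76) + 36) - 46113)*((21060 + 106² + 291*106) + 45710) = ((-1444 + 36) - 46113)*((21060 + 11236 + 30846) + 45710) = (-1408 - 46113)*(63142 + 45710) = -47521*108852 = -5172755892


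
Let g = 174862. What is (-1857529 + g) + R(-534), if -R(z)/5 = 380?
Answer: -1684567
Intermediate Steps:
R(z) = -1900 (R(z) = -5*380 = -1900)
(-1857529 + g) + R(-534) = (-1857529 + 174862) - 1900 = -1682667 - 1900 = -1684567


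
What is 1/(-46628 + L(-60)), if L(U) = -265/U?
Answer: -12/559483 ≈ -2.1448e-5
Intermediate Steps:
1/(-46628 + L(-60)) = 1/(-46628 - 265/(-60)) = 1/(-46628 - 265*(-1/60)) = 1/(-46628 + 53/12) = 1/(-559483/12) = -12/559483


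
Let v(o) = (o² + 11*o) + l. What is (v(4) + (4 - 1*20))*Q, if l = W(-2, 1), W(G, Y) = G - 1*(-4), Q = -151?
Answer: -6946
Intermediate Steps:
W(G, Y) = 4 + G (W(G, Y) = G + 4 = 4 + G)
l = 2 (l = 4 - 2 = 2)
v(o) = 2 + o² + 11*o (v(o) = (o² + 11*o) + 2 = 2 + o² + 11*o)
(v(4) + (4 - 1*20))*Q = ((2 + 4² + 11*4) + (4 - 1*20))*(-151) = ((2 + 16 + 44) + (4 - 20))*(-151) = (62 - 16)*(-151) = 46*(-151) = -6946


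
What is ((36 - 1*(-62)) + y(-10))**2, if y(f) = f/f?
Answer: 9801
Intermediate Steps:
y(f) = 1
((36 - 1*(-62)) + y(-10))**2 = ((36 - 1*(-62)) + 1)**2 = ((36 + 62) + 1)**2 = (98 + 1)**2 = 99**2 = 9801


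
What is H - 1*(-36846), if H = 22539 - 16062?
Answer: 43323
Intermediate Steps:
H = 6477
H - 1*(-36846) = 6477 - 1*(-36846) = 6477 + 36846 = 43323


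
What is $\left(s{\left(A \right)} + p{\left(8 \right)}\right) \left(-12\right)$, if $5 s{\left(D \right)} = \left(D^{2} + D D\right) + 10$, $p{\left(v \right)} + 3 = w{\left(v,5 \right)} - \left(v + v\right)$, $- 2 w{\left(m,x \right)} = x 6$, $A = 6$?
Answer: $\frac{1056}{5} \approx 211.2$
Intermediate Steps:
$w{\left(m,x \right)} = - 3 x$ ($w{\left(m,x \right)} = - \frac{x 6}{2} = - \frac{6 x}{2} = - 3 x$)
$p{\left(v \right)} = -18 - 2 v$ ($p{\left(v \right)} = -3 - \left(15 + 2 v\right) = -18 - 2 v$)
$s{\left(D \right)} = 2 + \frac{2 D^{2}}{5}$ ($s{\left(D \right)} = \frac{\left(D^{2} + D D\right) + 10}{5} = \frac{\left(D^{2} + D^{2}\right) + 10}{5} = \frac{2 D^{2} + 10}{5} = \frac{10 + 2 D^{2}}{5} = 2 + \frac{2 D^{2}}{5}$)
$\left(s{\left(A \right)} + p{\left(8 \right)}\right) \left(-12\right) = \left(\left(2 + \frac{2 \cdot 6^{2}}{5}\right) - 34\right) \left(-12\right) = \left(\left(2 + \frac{2}{5} \cdot 36\right) - 34\right) \left(-12\right) = \left(\left(2 + \frac{72}{5}\right) - 34\right) \left(-12\right) = \left(\frac{82}{5} - 34\right) \left(-12\right) = \left(- \frac{88}{5}\right) \left(-12\right) = \frac{1056}{5}$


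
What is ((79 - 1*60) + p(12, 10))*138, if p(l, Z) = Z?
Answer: 4002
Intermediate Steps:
((79 - 1*60) + p(12, 10))*138 = ((79 - 1*60) + 10)*138 = ((79 - 60) + 10)*138 = (19 + 10)*138 = 29*138 = 4002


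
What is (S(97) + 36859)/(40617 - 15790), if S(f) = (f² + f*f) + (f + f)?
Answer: 55871/24827 ≈ 2.2504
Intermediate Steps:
S(f) = 2*f + 2*f² (S(f) = (f² + f²) + 2*f = 2*f² + 2*f = 2*f + 2*f²)
(S(97) + 36859)/(40617 - 15790) = (2*97*(1 + 97) + 36859)/(40617 - 15790) = (2*97*98 + 36859)/24827 = (19012 + 36859)*(1/24827) = 55871*(1/24827) = 55871/24827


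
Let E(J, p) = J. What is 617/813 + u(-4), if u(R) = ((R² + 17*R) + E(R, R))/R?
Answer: 11999/813 ≈ 14.759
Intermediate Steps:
u(R) = (R² + 18*R)/R (u(R) = ((R² + 17*R) + R)/R = (R² + 18*R)/R)
617/813 + u(-4) = 617/813 + (18 - 4) = 617*(1/813) + 14 = 617/813 + 14 = 11999/813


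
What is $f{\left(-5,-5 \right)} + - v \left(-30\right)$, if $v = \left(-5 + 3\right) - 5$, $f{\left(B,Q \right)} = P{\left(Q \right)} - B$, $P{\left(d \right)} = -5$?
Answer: $-210$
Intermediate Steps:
$f{\left(B,Q \right)} = -5 - B$
$v = -7$ ($v = -2 - 5 = -7$)
$f{\left(-5,-5 \right)} + - v \left(-30\right) = \left(-5 - -5\right) + \left(-1\right) \left(-7\right) \left(-30\right) = \left(-5 + 5\right) + 7 \left(-30\right) = 0 - 210 = -210$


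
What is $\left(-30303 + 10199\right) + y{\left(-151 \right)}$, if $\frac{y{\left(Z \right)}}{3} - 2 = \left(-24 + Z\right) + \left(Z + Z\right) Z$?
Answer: $116183$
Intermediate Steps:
$y{\left(Z \right)} = -66 + 3 Z + 6 Z^{2}$ ($y{\left(Z \right)} = 6 + 3 \left(\left(-24 + Z\right) + \left(Z + Z\right) Z\right) = 6 + 3 \left(\left(-24 + Z\right) + 2 Z Z\right) = 6 + 3 \left(\left(-24 + Z\right) + 2 Z^{2}\right) = 6 + 3 \left(-24 + Z + 2 Z^{2}\right) = 6 + \left(-72 + 3 Z + 6 Z^{2}\right) = -66 + 3 Z + 6 Z^{2}$)
$\left(-30303 + 10199\right) + y{\left(-151 \right)} = \left(-30303 + 10199\right) + \left(-66 + 3 \left(-151\right) + 6 \left(-151\right)^{2}\right) = -20104 - -136287 = -20104 + 136287 = 116183$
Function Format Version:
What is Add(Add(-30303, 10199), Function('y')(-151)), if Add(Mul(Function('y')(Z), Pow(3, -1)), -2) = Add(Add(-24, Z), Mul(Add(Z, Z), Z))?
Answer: 116183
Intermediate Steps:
Function('y')(Z) = Add(-66, Mul(3, Z), Mul(6, Pow(Z, 2))) (Function('y')(Z) = Add(6, Mul(3, Add(Add(-24, Z), Mul(Add(Z, Z), Z)))) = Add(6, Mul(3, Add(Add(-24, Z), Mul(Mul(2, Z), Z)))) = Add(6, Mul(3, Add(Add(-24, Z), Mul(2, Pow(Z, 2))))) = Add(6, Mul(3, Add(-24, Z, Mul(2, Pow(Z, 2))))) = Add(6, Add(-72, Mul(3, Z), Mul(6, Pow(Z, 2)))) = Add(-66, Mul(3, Z), Mul(6, Pow(Z, 2))))
Add(Add(-30303, 10199), Function('y')(-151)) = Add(Add(-30303, 10199), Add(-66, Mul(3, -151), Mul(6, Pow(-151, 2)))) = Add(-20104, Add(-66, -453, Mul(6, 22801))) = Add(-20104, Add(-66, -453, 136806)) = Add(-20104, 136287) = 116183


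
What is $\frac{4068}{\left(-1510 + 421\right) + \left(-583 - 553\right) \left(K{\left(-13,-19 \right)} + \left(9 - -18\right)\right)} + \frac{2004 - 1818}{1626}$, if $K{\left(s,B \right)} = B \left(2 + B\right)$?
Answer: $\frac{11256931}{108044719} \approx 0.10419$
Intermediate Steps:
$\frac{4068}{\left(-1510 + 421\right) + \left(-583 - 553\right) \left(K{\left(-13,-19 \right)} + \left(9 - -18\right)\right)} + \frac{2004 - 1818}{1626} = \frac{4068}{\left(-1510 + 421\right) + \left(-583 - 553\right) \left(- 19 \left(2 - 19\right) + \left(9 - -18\right)\right)} + \frac{2004 - 1818}{1626} = \frac{4068}{-1089 - 1136 \left(\left(-19\right) \left(-17\right) + \left(9 + 18\right)\right)} + 186 \cdot \frac{1}{1626} = \frac{4068}{-1089 - 1136 \left(323 + 27\right)} + \frac{31}{271} = \frac{4068}{-1089 - 397600} + \frac{31}{271} = \frac{4068}{-398689} + \frac{31}{271} = 4068 \left(- \frac{1}{398689}\right) + \frac{31}{271} = - \frac{4068}{398689} + \frac{31}{271} = \frac{11256931}{108044719}$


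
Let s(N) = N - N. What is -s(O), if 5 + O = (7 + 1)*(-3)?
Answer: 0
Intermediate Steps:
O = -29 (O = -5 + (7 + 1)*(-3) = -5 + 8*(-3) = -5 - 24 = -29)
s(N) = 0
-s(O) = -1*0 = 0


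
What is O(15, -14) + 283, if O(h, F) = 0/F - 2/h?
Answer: 4243/15 ≈ 282.87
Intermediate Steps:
O(h, F) = -2/h (O(h, F) = 0 - 2/h = -2/h)
O(15, -14) + 283 = -2/15 + 283 = 4243/15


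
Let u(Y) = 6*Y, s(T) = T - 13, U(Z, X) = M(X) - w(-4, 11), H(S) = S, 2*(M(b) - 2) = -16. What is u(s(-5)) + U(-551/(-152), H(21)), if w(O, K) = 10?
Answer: -124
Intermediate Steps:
M(b) = -6 (M(b) = 2 + (1/2)*(-16) = 2 - 8 = -6)
U(Z, X) = -16 (U(Z, X) = -6 - 1*10 = -6 - 10 = -16)
s(T) = -13 + T
u(s(-5)) + U(-551/(-152), H(21)) = 6*(-13 - 5) - 16 = 6*(-18) - 16 = -108 - 16 = -124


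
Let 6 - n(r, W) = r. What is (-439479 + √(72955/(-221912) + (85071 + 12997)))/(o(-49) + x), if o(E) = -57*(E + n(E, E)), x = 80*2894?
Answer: -439479/231178 + √1207334042238158/25650586168 ≈ -1.8997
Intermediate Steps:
x = 231520
n(r, W) = 6 - r
o(E) = -342 (o(E) = -57*(E + (6 - E)) = -57*6 = -342)
(-439479 + √(72955/(-221912) + (85071 + 12997)))/(o(-49) + x) = (-439479 + √(72955/(-221912) + (85071 + 12997)))/(-342 + 231520) = (-439479 + √(72955*(-1/221912) + 98068))/231178 = (-439479 + √(-72955/221912 + 98068))*(1/231178) = (-439479 + √(21762393061/221912))*(1/231178) = (-439479 + √1207334042238158/110956)*(1/231178) = -439479/231178 + √1207334042238158/25650586168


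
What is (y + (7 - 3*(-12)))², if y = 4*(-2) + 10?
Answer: 2025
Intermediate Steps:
y = 2 (y = -8 + 10 = 2)
(y + (7 - 3*(-12)))² = (2 + (7 - 3*(-12)))² = (2 + (7 + 36))² = (2 + 43)² = 45² = 2025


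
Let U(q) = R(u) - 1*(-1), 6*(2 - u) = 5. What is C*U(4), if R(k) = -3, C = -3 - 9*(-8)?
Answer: -138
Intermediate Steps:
u = 7/6 (u = 2 - ⅙*5 = 2 - ⅚ = 7/6 ≈ 1.1667)
C = 69 (C = -3 + 72 = 69)
U(q) = -2 (U(q) = -3 - 1*(-1) = -3 + 1 = -2)
C*U(4) = 69*(-2) = -138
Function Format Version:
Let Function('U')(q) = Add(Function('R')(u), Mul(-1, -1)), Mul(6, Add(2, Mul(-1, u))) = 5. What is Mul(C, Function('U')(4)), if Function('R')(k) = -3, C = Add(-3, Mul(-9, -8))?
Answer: -138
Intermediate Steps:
u = Rational(7, 6) (u = Add(2, Mul(Rational(-1, 6), 5)) = Add(2, Rational(-5, 6)) = Rational(7, 6) ≈ 1.1667)
C = 69 (C = Add(-3, 72) = 69)
Function('U')(q) = -2 (Function('U')(q) = Add(-3, Mul(-1, -1)) = Add(-3, 1) = -2)
Mul(C, Function('U')(4)) = Mul(69, -2) = -138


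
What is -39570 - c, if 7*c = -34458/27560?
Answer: -3816904971/96460 ≈ -39570.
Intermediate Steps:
c = -17229/96460 (c = (-34458/27560)/7 = (-34458*1/27560)/7 = (1/7)*(-17229/13780) = -17229/96460 ≈ -0.17861)
-39570 - c = -39570 - 1*(-17229/96460) = -39570 + 17229/96460 = -3816904971/96460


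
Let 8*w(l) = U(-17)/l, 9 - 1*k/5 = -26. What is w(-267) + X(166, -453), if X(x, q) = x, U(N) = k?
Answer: 354401/2136 ≈ 165.92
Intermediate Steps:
k = 175 (k = 45 - 5*(-26) = 45 + 130 = 175)
U(N) = 175
w(l) = 175/(8*l) (w(l) = (175/l)/8 = 175/(8*l))
w(-267) + X(166, -453) = (175/8)/(-267) + 166 = (175/8)*(-1/267) + 166 = -175/2136 + 166 = 354401/2136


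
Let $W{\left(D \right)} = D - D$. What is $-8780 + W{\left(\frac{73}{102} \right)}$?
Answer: $-8780$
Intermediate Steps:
$W{\left(D \right)} = 0$
$-8780 + W{\left(\frac{73}{102} \right)} = -8780 + 0 = -8780$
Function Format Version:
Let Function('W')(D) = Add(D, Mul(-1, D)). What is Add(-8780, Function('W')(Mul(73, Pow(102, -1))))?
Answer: -8780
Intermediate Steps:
Function('W')(D) = 0
Add(-8780, Function('W')(Mul(73, Pow(102, -1)))) = Add(-8780, 0) = -8780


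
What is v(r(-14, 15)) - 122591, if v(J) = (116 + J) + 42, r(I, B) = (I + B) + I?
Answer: -122446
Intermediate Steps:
r(I, B) = B + 2*I (r(I, B) = (B + I) + I = B + 2*I)
v(J) = 158 + J
v(r(-14, 15)) - 122591 = (158 + (15 + 2*(-14))) - 122591 = (158 + (15 - 28)) - 122591 = (158 - 13) - 122591 = 145 - 122591 = -122446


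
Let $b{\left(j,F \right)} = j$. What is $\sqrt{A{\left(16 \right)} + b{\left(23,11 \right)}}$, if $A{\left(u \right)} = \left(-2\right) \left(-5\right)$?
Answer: $\sqrt{33} \approx 5.7446$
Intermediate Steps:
$A{\left(u \right)} = 10$
$\sqrt{A{\left(16 \right)} + b{\left(23,11 \right)}} = \sqrt{10 + 23} = \sqrt{33}$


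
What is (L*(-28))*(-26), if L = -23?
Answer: -16744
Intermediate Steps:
(L*(-28))*(-26) = -23*(-28)*(-26) = 644*(-26) = -16744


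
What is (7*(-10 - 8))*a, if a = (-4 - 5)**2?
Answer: -10206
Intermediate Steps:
a = 81 (a = (-9)**2 = 81)
(7*(-10 - 8))*a = (7*(-10 - 8))*81 = (7*(-18))*81 = -126*81 = -10206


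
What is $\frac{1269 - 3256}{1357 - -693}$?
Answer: $- \frac{1987}{2050} \approx -0.96927$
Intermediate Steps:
$\frac{1269 - 3256}{1357 - -693} = \frac{1269 - 3256}{1357 + 693} = - \frac{1987}{2050}$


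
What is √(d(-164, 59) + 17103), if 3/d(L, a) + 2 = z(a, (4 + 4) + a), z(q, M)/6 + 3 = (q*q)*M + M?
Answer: √523587838979085/174968 ≈ 130.78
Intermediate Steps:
z(q, M) = -18 + 6*M + 6*M*q² (z(q, M) = -18 + 6*((q*q)*M + M) = -18 + 6*(q²*M + M) = -18 + 6*(M*q² + M) = -18 + 6*(M + M*q²) = -18 + (6*M + 6*M*q²) = -18 + 6*M + 6*M*q²)
d(L, a) = 3/(28 + 6*a + 6*a²*(8 + a)) (d(L, a) = 3/(-2 + (-18 + 6*((4 + 4) + a) + 6*((4 + 4) + a)*a²)) = 3/(-2 + (-18 + 6*(8 + a) + 6*(8 + a)*a²)) = 3/(-2 + (-18 + (48 + 6*a) + 6*a²*(8 + a))) = 3/(-2 + (30 + 6*a + 6*a²*(8 + a))) = 3/(28 + 6*a + 6*a²*(8 + a)))
√(d(-164, 59) + 17103) = √(3/(2*(14 + 3*59 + 3*59²*(8 + 59))) + 17103) = √(3/(2*(14 + 177 + 3*3481*67)) + 17103) = √(3/(2*(14 + 177 + 699681)) + 17103) = √((3/2)/699872 + 17103) = √((3/2)*(1/699872) + 17103) = √(3/1399744 + 17103) = √(23939821635/1399744) = √523587838979085/174968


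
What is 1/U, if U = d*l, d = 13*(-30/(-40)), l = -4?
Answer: -1/39 ≈ -0.025641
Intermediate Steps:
d = 39/4 (d = 13*(-30*(-1/40)) = 13*(3/4) = 39/4 ≈ 9.7500)
U = -39 (U = (39/4)*(-4) = -39)
1/U = 1/(-39) = -1/39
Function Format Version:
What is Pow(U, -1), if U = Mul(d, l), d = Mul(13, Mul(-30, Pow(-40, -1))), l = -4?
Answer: Rational(-1, 39) ≈ -0.025641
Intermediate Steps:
d = Rational(39, 4) (d = Mul(13, Mul(-30, Rational(-1, 40))) = Mul(13, Rational(3, 4)) = Rational(39, 4) ≈ 9.7500)
U = -39 (U = Mul(Rational(39, 4), -4) = -39)
Pow(U, -1) = Pow(-39, -1) = Rational(-1, 39)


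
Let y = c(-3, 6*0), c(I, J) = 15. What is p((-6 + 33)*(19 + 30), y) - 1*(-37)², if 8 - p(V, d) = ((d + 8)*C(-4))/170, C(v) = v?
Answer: -115639/85 ≈ -1360.5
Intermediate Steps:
y = 15
p(V, d) = 696/85 + 2*d/85 (p(V, d) = 8 - (d + 8)*(-4)/170 = 8 - (8 + d)*(-4)/170 = 8 - (-32 - 4*d)/170 = 8 - (-16/85 - 2*d/85) = 8 + (16/85 + 2*d/85) = 696/85 + 2*d/85)
p((-6 + 33)*(19 + 30), y) - 1*(-37)² = (696/85 + (2/85)*15) - 1*(-37)² = (696/85 + 6/17) - 1*1369 = 726/85 - 1369 = -115639/85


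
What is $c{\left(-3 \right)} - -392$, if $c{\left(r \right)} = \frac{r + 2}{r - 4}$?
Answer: $\frac{2745}{7} \approx 392.14$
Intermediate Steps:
$c{\left(r \right)} = \frac{2 + r}{-4 + r}$
$c{\left(-3 \right)} - -392 = \frac{2 - 3}{-4 - 3} - -392 = \frac{1}{-7} \left(-1\right) + 392 = \left(- \frac{1}{7}\right) \left(-1\right) + 392 = \frac{1}{7} + 392 = \frac{2745}{7}$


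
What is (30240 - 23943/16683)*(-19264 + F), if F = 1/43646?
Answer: -141385537569629837/242715406 ≈ -5.8252e+8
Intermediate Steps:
F = 1/43646 ≈ 2.2912e-5
(30240 - 23943/16683)*(-19264 + F) = (30240 - 23943/16683)*(-19264 + 1/43646) = (30240 - 23943*1/16683)*(-840796543/43646) = (30240 - 7981/5561)*(-840796543/43646) = (168156659/5561)*(-840796543/43646) = -141385537569629837/242715406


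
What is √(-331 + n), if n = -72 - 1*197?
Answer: 10*I*√6 ≈ 24.495*I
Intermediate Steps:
n = -269 (n = -72 - 197 = -269)
√(-331 + n) = √(-331 - 269) = √(-600) = 10*I*√6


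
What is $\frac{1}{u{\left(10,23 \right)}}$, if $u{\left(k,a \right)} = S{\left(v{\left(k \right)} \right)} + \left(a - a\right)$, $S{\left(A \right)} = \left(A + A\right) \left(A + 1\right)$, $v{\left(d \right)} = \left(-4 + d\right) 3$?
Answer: $\frac{1}{684} \approx 0.001462$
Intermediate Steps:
$v{\left(d \right)} = -12 + 3 d$
$S{\left(A \right)} = 2 A \left(1 + A\right)$
$u{\left(k,a \right)} = 2 \left(-12 + 3 k\right) \left(-11 + 3 k\right)$ ($u{\left(k,a \right)} = 2 \left(-12 + 3 k\right) \left(1 + \left(-12 + 3 k\right)\right) + \left(a - a\right) = 2 \left(-12 + 3 k\right) \left(-11 + 3 k\right) + 0 = 2 \left(-12 + 3 k\right) \left(-11 + 3 k\right)$)
$\frac{1}{u{\left(10,23 \right)}} = \frac{1}{6 \left(-11 + 3 \cdot 10\right) \left(-4 + 10\right)} = \frac{1}{6 \left(-11 + 30\right) 6} = \frac{1}{6 \cdot 19 \cdot 6} = \frac{1}{684}$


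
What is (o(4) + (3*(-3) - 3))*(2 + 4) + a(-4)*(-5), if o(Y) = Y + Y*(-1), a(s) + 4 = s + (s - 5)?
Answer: 13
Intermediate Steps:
a(s) = -9 + 2*s (a(s) = -4 + (s + (s - 5)) = -4 + (s + (-5 + s)) = -4 + (-5 + 2*s) = -9 + 2*s)
o(Y) = 0 (o(Y) = Y - Y = 0)
(o(4) + (3*(-3) - 3))*(2 + 4) + a(-4)*(-5) = (0 + (3*(-3) - 3))*(2 + 4) + (-9 + 2*(-4))*(-5) = (0 + (-9 - 3))*6 + (-9 - 8)*(-5) = (0 - 12)*6 - 17*(-5) = -12*6 + 85 = -72 + 85 = 13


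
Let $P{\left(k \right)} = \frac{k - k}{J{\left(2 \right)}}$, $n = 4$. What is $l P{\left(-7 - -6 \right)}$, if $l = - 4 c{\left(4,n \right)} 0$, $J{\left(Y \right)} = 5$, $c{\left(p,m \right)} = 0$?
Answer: $0$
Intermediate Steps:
$P{\left(k \right)} = 0$ ($P{\left(k \right)} = \frac{k - k}{5} = 0 \cdot \frac{1}{5} = 0$)
$l = 0$ ($l = \left(-4\right) 0 \cdot 0 = 0 \cdot 0 = 0$)
$l P{\left(-7 - -6 \right)} = 0 \cdot 0 = 0$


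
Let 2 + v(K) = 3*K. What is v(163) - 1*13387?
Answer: -12900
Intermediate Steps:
v(K) = -2 + 3*K
v(163) - 1*13387 = (-2 + 3*163) - 1*13387 = (-2 + 489) - 13387 = 487 - 13387 = -12900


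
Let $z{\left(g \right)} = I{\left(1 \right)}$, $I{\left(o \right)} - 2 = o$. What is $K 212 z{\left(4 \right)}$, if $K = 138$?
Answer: $87768$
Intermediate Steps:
$I{\left(o \right)} = 2 + o$
$z{\left(g \right)} = 3$ ($z{\left(g \right)} = 2 + 1 = 3$)
$K 212 z{\left(4 \right)} = 138 \cdot 212 \cdot 3 = 29256 \cdot 3 = 87768$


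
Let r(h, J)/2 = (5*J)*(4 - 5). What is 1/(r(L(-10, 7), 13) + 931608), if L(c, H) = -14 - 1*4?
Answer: 1/931478 ≈ 1.0736e-6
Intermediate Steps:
L(c, H) = -18 (L(c, H) = -14 - 4 = -18)
r(h, J) = -10*J (r(h, J) = 2*((5*J)*(4 - 5)) = 2*((5*J)*(-1)) = 2*(-5*J) = -10*J)
1/(r(L(-10, 7), 13) + 931608) = 1/(-10*13 + 931608) = 1/(-130 + 931608) = 1/931478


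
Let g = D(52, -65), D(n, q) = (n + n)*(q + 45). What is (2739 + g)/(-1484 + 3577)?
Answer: 659/2093 ≈ 0.31486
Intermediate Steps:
D(n, q) = 2*n*(45 + q) (D(n, q) = (2*n)*(45 + q) = 2*n*(45 + q))
g = -2080 (g = 2*52*(45 - 65) = 2*52*(-20) = -2080)
(2739 + g)/(-1484 + 3577) = (2739 - 2080)/(-1484 + 3577) = 659/2093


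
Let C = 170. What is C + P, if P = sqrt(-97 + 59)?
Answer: 170 + I*sqrt(38) ≈ 170.0 + 6.1644*I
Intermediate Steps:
P = I*sqrt(38) (P = sqrt(-38) = I*sqrt(38) ≈ 6.1644*I)
C + P = 170 + I*sqrt(38)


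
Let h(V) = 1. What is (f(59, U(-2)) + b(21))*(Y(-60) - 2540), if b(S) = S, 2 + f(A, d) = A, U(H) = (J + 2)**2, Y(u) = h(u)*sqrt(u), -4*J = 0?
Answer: -198120 + 156*I*sqrt(15) ≈ -1.9812e+5 + 604.19*I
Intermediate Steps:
J = 0 (J = -1/4*0 = 0)
Y(u) = sqrt(u) (Y(u) = 1*sqrt(u) = sqrt(u))
U(H) = 4 (U(H) = (0 + 2)**2 = 2**2 = 4)
f(A, d) = -2 + A
(f(59, U(-2)) + b(21))*(Y(-60) - 2540) = ((-2 + 59) + 21)*(sqrt(-60) - 2540) = (57 + 21)*(2*I*sqrt(15) - 2540) = 78*(-2540 + 2*I*sqrt(15)) = -198120 + 156*I*sqrt(15)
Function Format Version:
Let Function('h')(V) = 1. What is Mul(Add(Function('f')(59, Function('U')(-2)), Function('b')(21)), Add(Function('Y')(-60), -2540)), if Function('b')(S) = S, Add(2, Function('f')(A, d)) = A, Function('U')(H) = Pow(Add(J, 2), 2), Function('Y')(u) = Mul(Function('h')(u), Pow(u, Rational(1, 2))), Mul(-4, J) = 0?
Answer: Add(-198120, Mul(156, I, Pow(15, Rational(1, 2)))) ≈ Add(-1.9812e+5, Mul(604.19, I))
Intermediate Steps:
J = 0 (J = Mul(Rational(-1, 4), 0) = 0)
Function('Y')(u) = Pow(u, Rational(1, 2)) (Function('Y')(u) = Mul(1, Pow(u, Rational(1, 2))) = Pow(u, Rational(1, 2)))
Function('U')(H) = 4 (Function('U')(H) = Pow(Add(0, 2), 2) = Pow(2, 2) = 4)
Function('f')(A, d) = Add(-2, A)
Mul(Add(Function('f')(59, Function('U')(-2)), Function('b')(21)), Add(Function('Y')(-60), -2540)) = Mul(Add(Add(-2, 59), 21), Add(Pow(-60, Rational(1, 2)), -2540)) = Mul(Add(57, 21), Add(Mul(2, I, Pow(15, Rational(1, 2))), -2540)) = Mul(78, Add(-2540, Mul(2, I, Pow(15, Rational(1, 2))))) = Add(-198120, Mul(156, I, Pow(15, Rational(1, 2))))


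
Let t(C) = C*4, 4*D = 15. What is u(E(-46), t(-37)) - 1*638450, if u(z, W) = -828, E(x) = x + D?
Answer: -639278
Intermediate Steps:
D = 15/4 (D = (¼)*15 = 15/4 ≈ 3.7500)
E(x) = 15/4 + x (E(x) = x + 15/4 = 15/4 + x)
t(C) = 4*C
u(E(-46), t(-37)) - 1*638450 = -828 - 1*638450 = -828 - 638450 = -639278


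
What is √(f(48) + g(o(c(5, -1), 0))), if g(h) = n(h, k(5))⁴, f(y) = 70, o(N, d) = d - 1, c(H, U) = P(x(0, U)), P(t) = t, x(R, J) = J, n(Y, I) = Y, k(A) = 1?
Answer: √71 ≈ 8.4261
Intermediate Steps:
c(H, U) = U
o(N, d) = -1 + d
g(h) = h⁴
√(f(48) + g(o(c(5, -1), 0))) = √(70 + (-1 + 0)⁴) = √(70 + (-1)⁴) = √(70 + 1) = √71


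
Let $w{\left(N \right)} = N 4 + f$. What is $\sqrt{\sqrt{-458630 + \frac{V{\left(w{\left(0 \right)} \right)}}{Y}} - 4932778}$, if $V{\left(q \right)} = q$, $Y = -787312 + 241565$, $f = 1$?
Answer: $\frac{\sqrt{-1469177553815459002 + 545747 i \sqrt{136598261975113417}}}{545747} \approx 0.15246 + 2221.0 i$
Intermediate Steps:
$Y = -545747$
$w{\left(N \right)} = 1 + 4 N$ ($w{\left(N \right)} = N 4 + 1 = 4 N + 1 = 1 + 4 N$)
$\sqrt{\sqrt{-458630 + \frac{V{\left(w{\left(0 \right)} \right)}}{Y}} - 4932778} = \sqrt{\sqrt{-458630 + \frac{1 + 4 \cdot 0}{-545747}} - 4932778} = \sqrt{\sqrt{-458630 + \left(1 + 0\right) \left(- \frac{1}{545747}\right)} - 4932778} = \sqrt{\sqrt{-458630 + 1 \left(- \frac{1}{545747}\right)} - 4932778} = \sqrt{\sqrt{-458630 - \frac{1}{545747}} - 4932778} = \sqrt{\sqrt{- \frac{250295946611}{545747}} - 4932778} = \sqrt{\frac{i \sqrt{136598261975113417}}{545747} - 4932778} = \sqrt{-4932778 + \frac{i \sqrt{136598261975113417}}{545747}}$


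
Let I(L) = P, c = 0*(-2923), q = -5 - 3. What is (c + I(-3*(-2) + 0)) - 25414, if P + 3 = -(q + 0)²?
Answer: -25481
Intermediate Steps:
q = -8
P = -67 (P = -3 - (-8 + 0)² = -3 - 1*(-8)² = -3 - 1*64 = -3 - 64 = -67)
c = 0
I(L) = -67
(c + I(-3*(-2) + 0)) - 25414 = (0 - 67) - 25414 = -67 - 25414 = -25481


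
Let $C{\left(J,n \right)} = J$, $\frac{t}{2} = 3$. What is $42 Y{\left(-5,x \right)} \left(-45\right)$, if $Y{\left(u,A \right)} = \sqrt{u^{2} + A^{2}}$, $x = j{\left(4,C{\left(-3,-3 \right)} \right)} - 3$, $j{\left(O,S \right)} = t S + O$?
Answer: $- 1890 \sqrt{314} \approx -33491.0$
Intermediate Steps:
$t = 6$ ($t = 2 \cdot 3 = 6$)
$j{\left(O,S \right)} = O + 6 S$ ($j{\left(O,S \right)} = 6 S + O = O + 6 S$)
$x = -17$ ($x = \left(4 + 6 \left(-3\right)\right) - 3 = \left(4 - 18\right) - 3 = -14 - 3 = -17$)
$Y{\left(u,A \right)} = \sqrt{A^{2} + u^{2}}$
$42 Y{\left(-5,x \right)} \left(-45\right) = 42 \sqrt{\left(-17\right)^{2} + \left(-5\right)^{2}} \left(-45\right) = 42 \sqrt{289 + 25} \left(-45\right) = 42 \sqrt{314} \left(-45\right) = - 1890 \sqrt{314}$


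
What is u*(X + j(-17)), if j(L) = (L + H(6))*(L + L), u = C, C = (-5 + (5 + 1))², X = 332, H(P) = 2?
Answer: 842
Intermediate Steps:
C = 1 (C = (-5 + 6)² = 1² = 1)
u = 1
j(L) = 2*L*(2 + L) (j(L) = (L + 2)*(L + L) = (2 + L)*(2*L) = 2*L*(2 + L))
u*(X + j(-17)) = 1*(332 + 2*(-17)*(2 - 17)) = 1*(332 + 2*(-17)*(-15)) = 1*(332 + 510) = 1*842 = 842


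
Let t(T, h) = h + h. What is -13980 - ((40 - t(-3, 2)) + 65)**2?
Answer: -24181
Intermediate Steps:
t(T, h) = 2*h
-13980 - ((40 - t(-3, 2)) + 65)**2 = -13980 - ((40 - 2*2) + 65)**2 = -13980 - ((40 - 1*4) + 65)**2 = -13980 - ((40 - 4) + 65)**2 = -13980 - (36 + 65)**2 = -13980 - 1*101**2 = -13980 - 1*10201 = -13980 - 10201 = -24181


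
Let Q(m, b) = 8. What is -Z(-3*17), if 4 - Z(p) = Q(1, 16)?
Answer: 4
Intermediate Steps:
Z(p) = -4 (Z(p) = 4 - 1*8 = 4 - 8 = -4)
-Z(-3*17) = -1*(-4) = 4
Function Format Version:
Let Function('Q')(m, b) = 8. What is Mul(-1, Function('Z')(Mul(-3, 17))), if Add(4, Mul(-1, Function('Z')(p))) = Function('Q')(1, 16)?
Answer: 4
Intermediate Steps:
Function('Z')(p) = -4 (Function('Z')(p) = Add(4, Mul(-1, 8)) = Add(4, -8) = -4)
Mul(-1, Function('Z')(Mul(-3, 17))) = Mul(-1, -4) = 4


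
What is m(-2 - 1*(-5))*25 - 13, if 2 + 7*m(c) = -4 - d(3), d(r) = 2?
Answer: -291/7 ≈ -41.571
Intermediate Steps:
m(c) = -8/7 (m(c) = -2/7 + (-4 - 1*2)/7 = -2/7 + (-4 - 2)/7 = -2/7 + (⅐)*(-6) = -2/7 - 6/7 = -8/7)
m(-2 - 1*(-5))*25 - 13 = -8/7*25 - 13 = -200/7 - 13 = -291/7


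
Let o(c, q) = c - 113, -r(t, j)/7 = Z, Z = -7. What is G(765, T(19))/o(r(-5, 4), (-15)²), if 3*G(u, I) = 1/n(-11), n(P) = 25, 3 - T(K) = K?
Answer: -1/4800 ≈ -0.00020833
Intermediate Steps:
r(t, j) = 49 (r(t, j) = -7*(-7) = 49)
T(K) = 3 - K
G(u, I) = 1/75 (G(u, I) = (⅓)/25 = (⅓)*(1/25) = 1/75)
o(c, q) = -113 + c
G(765, T(19))/o(r(-5, 4), (-15)²) = 1/(75*(-113 + 49)) = (1/75)/(-64) = (1/75)*(-1/64) = -1/4800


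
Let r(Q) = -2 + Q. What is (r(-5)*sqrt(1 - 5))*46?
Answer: -644*I ≈ -644.0*I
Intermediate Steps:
(r(-5)*sqrt(1 - 5))*46 = ((-2 - 5)*sqrt(1 - 5))*46 = -14*I*46 = -644*I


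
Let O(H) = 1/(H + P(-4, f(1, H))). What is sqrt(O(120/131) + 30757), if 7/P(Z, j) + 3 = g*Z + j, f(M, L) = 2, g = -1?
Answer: sqrt(50156833714)/1277 ≈ 175.38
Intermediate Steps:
P(Z, j) = 7/(-3 + j - Z) (P(Z, j) = 7/(-3 + (-Z + j)) = 7/(-3 + (j - Z)) = 7/(-3 + j - Z))
O(H) = 1/(7/3 + H) (O(H) = 1/(H + 7/(-3 + 2 - 1*(-4))) = 1/(H + 7/(-3 + 2 + 4)) = 1/(H + 7/3) = 1/(7/3 + H))
sqrt(O(120/131) + 30757) = sqrt(3/(7 + 3*(120/131)) + 30757) = sqrt(3/(7 + 360/131) + 30757) = sqrt(3/(1277/131) + 30757) = sqrt(3*(131/1277) + 30757) = sqrt(393/1277 + 30757) = sqrt(39277082/1277) = sqrt(50156833714)/1277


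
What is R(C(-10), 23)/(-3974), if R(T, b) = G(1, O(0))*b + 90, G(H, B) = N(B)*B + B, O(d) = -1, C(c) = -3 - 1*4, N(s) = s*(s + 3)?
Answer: -113/3974 ≈ -0.028435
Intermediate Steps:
N(s) = s*(3 + s)
C(c) = -7 (C(c) = -3 - 4 = -7)
G(H, B) = B + B²*(3 + B) (G(H, B) = (B*(3 + B))*B + B = B²*(3 + B) + B = B + B²*(3 + B))
R(T, b) = 90 + b (R(T, b) = (-(1 - (3 - 1)))*b + 90 = (-(1 - 1*2))*b + 90 = (-(1 - 2))*b + 90 = (-1*(-1))*b + 90 = 1*b + 90 = b + 90 = 90 + b)
R(C(-10), 23)/(-3974) = (90 + 23)/(-3974) = 113*(-1/3974) = -113/3974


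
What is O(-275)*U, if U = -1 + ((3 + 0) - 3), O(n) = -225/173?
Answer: 225/173 ≈ 1.3006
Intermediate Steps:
O(n) = -225/173 (O(n) = -225*1/173 = -225/173)
U = -1 (U = -1 + (3 - 3) = -1 + 0 = -1)
O(-275)*U = -225/173*(-1) = 225/173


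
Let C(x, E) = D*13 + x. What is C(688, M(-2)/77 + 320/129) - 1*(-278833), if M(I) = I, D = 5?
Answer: 279586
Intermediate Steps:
C(x, E) = 65 + x (C(x, E) = 5*13 + x = 65 + x)
C(688, M(-2)/77 + 320/129) - 1*(-278833) = (65 + 688) - 1*(-278833) = 753 + 278833 = 279586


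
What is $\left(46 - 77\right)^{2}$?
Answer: $961$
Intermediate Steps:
$\left(46 - 77\right)^{2} = \left(-31\right)^{2} = 961$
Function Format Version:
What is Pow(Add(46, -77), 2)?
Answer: 961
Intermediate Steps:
Pow(Add(46, -77), 2) = Pow(-31, 2) = 961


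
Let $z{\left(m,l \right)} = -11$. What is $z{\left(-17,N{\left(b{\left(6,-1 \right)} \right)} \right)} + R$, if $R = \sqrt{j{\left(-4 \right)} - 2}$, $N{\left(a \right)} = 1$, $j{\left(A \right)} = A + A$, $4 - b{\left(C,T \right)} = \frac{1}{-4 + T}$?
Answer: $-11 + i \sqrt{10} \approx -11.0 + 3.1623 i$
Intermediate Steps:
$b{\left(C,T \right)} = 4 - \frac{1}{-4 + T}$
$j{\left(A \right)} = 2 A$
$R = i \sqrt{10}$ ($R = \sqrt{2 \left(-4\right) - 2} = \sqrt{-8 - 2} = \sqrt{-10} = i \sqrt{10} \approx 3.1623 i$)
$z{\left(-17,N{\left(b{\left(6,-1 \right)} \right)} \right)} + R = -11 + i \sqrt{10}$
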